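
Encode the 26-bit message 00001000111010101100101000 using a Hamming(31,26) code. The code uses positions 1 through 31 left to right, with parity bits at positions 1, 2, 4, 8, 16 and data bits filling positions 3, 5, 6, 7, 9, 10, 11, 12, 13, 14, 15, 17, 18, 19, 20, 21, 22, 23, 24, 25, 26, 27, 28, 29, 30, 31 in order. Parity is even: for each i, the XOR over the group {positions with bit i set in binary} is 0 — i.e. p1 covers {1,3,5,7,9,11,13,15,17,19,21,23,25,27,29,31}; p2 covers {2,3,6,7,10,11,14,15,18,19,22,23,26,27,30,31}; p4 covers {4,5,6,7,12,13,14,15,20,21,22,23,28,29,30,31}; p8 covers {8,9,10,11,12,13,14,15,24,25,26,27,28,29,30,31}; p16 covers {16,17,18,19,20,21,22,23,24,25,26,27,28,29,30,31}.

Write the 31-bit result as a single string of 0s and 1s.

0001000010001110010101100101000

Place data at non-parity positions: p1 p2 0 p4 0 0 0 p8 1 0 0 0 1 1 1 p16 0 1 0 1 0 1 1 0 0 1 0 1 0 0 0
p1 (pos 1,3,5,7,9,11,13,15,17,19,21,23,25,27,29,31): XOR of data positions = 0⊕0⊕0⊕1⊕0⊕1⊕1⊕0⊕0⊕0⊕1⊕0⊕0⊕0⊕0 = 0
p2 (pos 2,3,6,7,10,11,14,15,18,19,22,23,26,27,30,31): XOR of data positions = 0⊕0⊕0⊕0⊕0⊕1⊕1⊕1⊕0⊕1⊕1⊕1⊕0⊕0⊕0 = 0
p4 (pos 4,5,6,7,12,13,14,15,20,21,22,23,28,29,30,31): XOR of data positions = 0⊕0⊕0⊕0⊕1⊕1⊕1⊕1⊕0⊕1⊕1⊕1⊕0⊕0⊕0 = 1
p8 (pos 8,9,10,11,12,13,14,15,24,25,26,27,28,29,30,31): XOR of data positions = 1⊕0⊕0⊕0⊕1⊕1⊕1⊕0⊕0⊕1⊕0⊕1⊕0⊕0⊕0 = 0
p16 (pos 16,17,18,19,20,21,22,23,24,25,26,27,28,29,30,31): XOR of data positions = 0⊕1⊕0⊕1⊕0⊕1⊕1⊕0⊕0⊕1⊕0⊕1⊕0⊕0⊕0 = 0
Codeword: 0001000010001110010101100101000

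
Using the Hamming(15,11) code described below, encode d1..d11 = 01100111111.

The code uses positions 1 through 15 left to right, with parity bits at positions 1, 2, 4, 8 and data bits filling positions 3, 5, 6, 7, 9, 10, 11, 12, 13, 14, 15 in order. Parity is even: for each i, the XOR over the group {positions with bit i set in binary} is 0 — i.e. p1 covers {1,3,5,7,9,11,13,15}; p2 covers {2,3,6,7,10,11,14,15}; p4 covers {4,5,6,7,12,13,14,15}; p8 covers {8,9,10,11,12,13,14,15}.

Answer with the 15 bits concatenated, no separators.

010011000111111

Place data at non-parity positions: p1 p2 0 p4 1 1 0 p8 0 1 1 1 1 1 1
p1 (pos 1,3,5,7,9,11,13,15): XOR of data positions = 0⊕1⊕0⊕0⊕1⊕1⊕1 = 0
p2 (pos 2,3,6,7,10,11,14,15): XOR of data positions = 0⊕1⊕0⊕1⊕1⊕1⊕1 = 1
p4 (pos 4,5,6,7,12,13,14,15): XOR of data positions = 1⊕1⊕0⊕1⊕1⊕1⊕1 = 0
p8 (pos 8,9,10,11,12,13,14,15): XOR of data positions = 0⊕1⊕1⊕1⊕1⊕1⊕1 = 0
Codeword: 010011000111111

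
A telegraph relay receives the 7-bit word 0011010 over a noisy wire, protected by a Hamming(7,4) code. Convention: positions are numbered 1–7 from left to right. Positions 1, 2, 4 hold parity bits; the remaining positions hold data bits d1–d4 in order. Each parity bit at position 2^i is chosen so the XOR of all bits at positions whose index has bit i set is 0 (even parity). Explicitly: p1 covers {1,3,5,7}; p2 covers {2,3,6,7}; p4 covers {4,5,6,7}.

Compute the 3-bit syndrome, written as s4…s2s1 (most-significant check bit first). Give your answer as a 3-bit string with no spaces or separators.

s1 (pos 1,3,5,7): 0⊕1⊕0⊕0 = 1
s2 (pos 2,3,6,7): 0⊕1⊕1⊕0 = 0
s4 (pos 4,5,6,7): 1⊕0⊕1⊕0 = 0
Syndrome s4…s1 = 001 → error at position 1.

001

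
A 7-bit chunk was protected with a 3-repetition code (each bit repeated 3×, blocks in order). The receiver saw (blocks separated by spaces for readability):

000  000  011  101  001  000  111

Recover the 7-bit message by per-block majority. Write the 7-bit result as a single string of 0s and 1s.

0011001

Block 1 (000): 0 ones → 0
Block 2 (000): 0 ones → 0
Block 3 (011): 2 ones → 1
Block 4 (101): 2 ones → 1
Block 5 (001): 1 one → 0
Block 6 (000): 0 ones → 0
Block 7 (111): 3 ones → 1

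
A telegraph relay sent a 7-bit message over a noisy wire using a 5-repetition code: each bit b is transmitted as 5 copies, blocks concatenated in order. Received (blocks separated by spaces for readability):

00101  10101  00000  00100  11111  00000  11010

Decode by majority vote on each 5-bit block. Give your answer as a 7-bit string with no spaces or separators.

0100101

Block 1 (00101): 2 ones → 0
Block 2 (10101): 3 ones → 1
Block 3 (00000): 0 ones → 0
Block 4 (00100): 1 one → 0
Block 5 (11111): 5 ones → 1
Block 6 (00000): 0 ones → 0
Block 7 (11010): 3 ones → 1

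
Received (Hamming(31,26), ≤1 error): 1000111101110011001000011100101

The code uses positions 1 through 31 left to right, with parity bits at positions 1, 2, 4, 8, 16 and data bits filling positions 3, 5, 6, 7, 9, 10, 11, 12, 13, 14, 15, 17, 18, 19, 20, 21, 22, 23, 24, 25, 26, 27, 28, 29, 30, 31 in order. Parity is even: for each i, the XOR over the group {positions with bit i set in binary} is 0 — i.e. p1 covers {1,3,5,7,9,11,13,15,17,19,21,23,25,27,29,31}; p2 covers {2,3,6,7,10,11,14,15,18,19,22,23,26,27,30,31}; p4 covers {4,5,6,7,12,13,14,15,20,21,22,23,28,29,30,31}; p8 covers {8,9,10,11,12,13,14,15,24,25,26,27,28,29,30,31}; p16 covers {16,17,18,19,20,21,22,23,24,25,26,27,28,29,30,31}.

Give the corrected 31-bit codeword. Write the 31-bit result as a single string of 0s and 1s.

1000111101110011001010011100101

s1 (pos 1,3,5,7,9,11,13,15,17,19,21,23,25,27,29,31): 1⊕0⊕1⊕1⊕0⊕1⊕0⊕1⊕0⊕1⊕0⊕0⊕1⊕0⊕1⊕1 = 1
s2 (pos 2,3,6,7,10,11,14,15,18,19,22,23,26,27,30,31): 0⊕0⊕1⊕1⊕1⊕1⊕0⊕1⊕0⊕1⊕0⊕0⊕1⊕0⊕0⊕1 = 0
s4 (pos 4,5,6,7,12,13,14,15,20,21,22,23,28,29,30,31): 0⊕1⊕1⊕1⊕1⊕0⊕0⊕1⊕0⊕0⊕0⊕0⊕0⊕1⊕0⊕1 = 1
s8 (pos 8,9,10,11,12,13,14,15,24,25,26,27,28,29,30,31): 1⊕0⊕1⊕1⊕1⊕0⊕0⊕1⊕1⊕1⊕1⊕0⊕0⊕1⊕0⊕1 = 0
s16 (pos 16,17,18,19,20,21,22,23,24,25,26,27,28,29,30,31): 1⊕0⊕0⊕1⊕0⊕0⊕0⊕0⊕1⊕1⊕1⊕0⊕0⊕1⊕0⊕1 = 1
Syndrome s16…s1 = 10101 → error at position 21.
Flip position 21: 1000111101110011001000011100101 → 1000111101110011001010011100101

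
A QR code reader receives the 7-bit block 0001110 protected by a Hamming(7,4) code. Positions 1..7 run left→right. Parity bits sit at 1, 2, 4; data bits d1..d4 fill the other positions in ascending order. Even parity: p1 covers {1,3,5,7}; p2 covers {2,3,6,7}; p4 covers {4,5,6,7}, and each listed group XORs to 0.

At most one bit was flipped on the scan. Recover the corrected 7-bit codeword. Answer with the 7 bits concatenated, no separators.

0001111

s1 (pos 1,3,5,7): 0⊕0⊕1⊕0 = 1
s2 (pos 2,3,6,7): 0⊕0⊕1⊕0 = 1
s4 (pos 4,5,6,7): 1⊕1⊕1⊕0 = 1
Syndrome s4…s1 = 111 → error at position 7.
Flip position 7: 0001110 → 0001111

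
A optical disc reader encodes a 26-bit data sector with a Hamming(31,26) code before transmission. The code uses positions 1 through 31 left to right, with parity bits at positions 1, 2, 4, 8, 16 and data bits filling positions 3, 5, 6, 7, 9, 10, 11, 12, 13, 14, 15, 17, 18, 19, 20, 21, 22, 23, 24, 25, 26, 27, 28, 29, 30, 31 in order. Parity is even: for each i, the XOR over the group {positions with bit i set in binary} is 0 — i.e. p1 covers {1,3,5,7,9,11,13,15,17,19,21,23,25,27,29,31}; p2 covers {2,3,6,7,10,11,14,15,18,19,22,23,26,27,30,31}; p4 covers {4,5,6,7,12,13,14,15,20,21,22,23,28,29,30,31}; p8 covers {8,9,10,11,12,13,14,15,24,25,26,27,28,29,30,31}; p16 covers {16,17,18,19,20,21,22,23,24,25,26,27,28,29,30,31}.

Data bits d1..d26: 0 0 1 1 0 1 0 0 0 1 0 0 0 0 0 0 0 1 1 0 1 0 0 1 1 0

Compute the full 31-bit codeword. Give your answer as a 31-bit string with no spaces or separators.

1100011001000101000000110100110

Place data at non-parity positions: p1 p2 0 p4 0 1 1 p8 0 1 0 0 0 1 0 p16 0 0 0 0 0 0 1 1 0 1 0 0 1 1 0
p1 (pos 1,3,5,7,9,11,13,15,17,19,21,23,25,27,29,31): XOR of data positions = 0⊕0⊕1⊕0⊕0⊕0⊕0⊕0⊕0⊕0⊕1⊕0⊕0⊕1⊕0 = 1
p2 (pos 2,3,6,7,10,11,14,15,18,19,22,23,26,27,30,31): XOR of data positions = 0⊕1⊕1⊕1⊕0⊕1⊕0⊕0⊕0⊕0⊕1⊕1⊕0⊕1⊕0 = 1
p4 (pos 4,5,6,7,12,13,14,15,20,21,22,23,28,29,30,31): XOR of data positions = 0⊕1⊕1⊕0⊕0⊕1⊕0⊕0⊕0⊕0⊕1⊕0⊕1⊕1⊕0 = 0
p8 (pos 8,9,10,11,12,13,14,15,24,25,26,27,28,29,30,31): XOR of data positions = 0⊕1⊕0⊕0⊕0⊕1⊕0⊕1⊕0⊕1⊕0⊕0⊕1⊕1⊕0 = 0
p16 (pos 16,17,18,19,20,21,22,23,24,25,26,27,28,29,30,31): XOR of data positions = 0⊕0⊕0⊕0⊕0⊕0⊕1⊕1⊕0⊕1⊕0⊕0⊕1⊕1⊕0 = 1
Codeword: 1100011001000101000000110100110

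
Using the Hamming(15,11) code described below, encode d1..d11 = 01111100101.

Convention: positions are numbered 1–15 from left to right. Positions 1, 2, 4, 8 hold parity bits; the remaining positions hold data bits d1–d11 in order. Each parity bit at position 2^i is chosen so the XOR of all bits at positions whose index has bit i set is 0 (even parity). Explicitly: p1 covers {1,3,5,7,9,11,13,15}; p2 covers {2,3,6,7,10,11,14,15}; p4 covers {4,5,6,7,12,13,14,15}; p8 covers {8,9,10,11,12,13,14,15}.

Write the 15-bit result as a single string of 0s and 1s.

Place data at non-parity positions: p1 p2 0 p4 1 1 1 p8 1 1 0 0 1 0 1
p1 (pos 1,3,5,7,9,11,13,15): XOR of data positions = 0⊕1⊕1⊕1⊕0⊕1⊕1 = 1
p2 (pos 2,3,6,7,10,11,14,15): XOR of data positions = 0⊕1⊕1⊕1⊕0⊕0⊕1 = 0
p4 (pos 4,5,6,7,12,13,14,15): XOR of data positions = 1⊕1⊕1⊕0⊕1⊕0⊕1 = 1
p8 (pos 8,9,10,11,12,13,14,15): XOR of data positions = 1⊕1⊕0⊕0⊕1⊕0⊕1 = 0
Codeword: 100111101100101

100111101100101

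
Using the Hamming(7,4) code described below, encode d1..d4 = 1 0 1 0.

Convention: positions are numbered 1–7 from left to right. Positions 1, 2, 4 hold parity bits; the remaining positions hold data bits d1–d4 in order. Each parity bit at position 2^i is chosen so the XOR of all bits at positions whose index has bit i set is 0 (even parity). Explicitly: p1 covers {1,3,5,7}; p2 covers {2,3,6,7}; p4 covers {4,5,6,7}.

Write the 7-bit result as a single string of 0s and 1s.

1011010

Place data at non-parity positions: p1 p2 1 p4 0 1 0
p1 (pos 1,3,5,7): XOR of data positions = 1⊕0⊕0 = 1
p2 (pos 2,3,6,7): XOR of data positions = 1⊕1⊕0 = 0
p4 (pos 4,5,6,7): XOR of data positions = 0⊕1⊕0 = 1
Codeword: 1011010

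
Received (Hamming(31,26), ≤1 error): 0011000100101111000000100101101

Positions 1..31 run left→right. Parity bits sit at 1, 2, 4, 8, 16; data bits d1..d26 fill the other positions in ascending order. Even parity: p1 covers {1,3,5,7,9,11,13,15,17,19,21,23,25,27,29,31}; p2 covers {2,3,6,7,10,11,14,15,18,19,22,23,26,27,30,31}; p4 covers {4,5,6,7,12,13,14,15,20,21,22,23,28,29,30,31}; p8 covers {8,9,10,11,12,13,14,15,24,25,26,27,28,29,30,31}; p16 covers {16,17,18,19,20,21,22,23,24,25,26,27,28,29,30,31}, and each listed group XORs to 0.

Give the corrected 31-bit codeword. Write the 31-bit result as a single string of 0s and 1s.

s1 (pos 1,3,5,7,9,11,13,15,17,19,21,23,25,27,29,31): 0⊕1⊕0⊕0⊕0⊕1⊕1⊕1⊕0⊕0⊕0⊕1⊕0⊕0⊕1⊕1 = 1
s2 (pos 2,3,6,7,10,11,14,15,18,19,22,23,26,27,30,31): 0⊕1⊕0⊕0⊕0⊕1⊕1⊕1⊕0⊕0⊕0⊕1⊕1⊕0⊕0⊕1 = 1
s4 (pos 4,5,6,7,12,13,14,15,20,21,22,23,28,29,30,31): 1⊕0⊕0⊕0⊕0⊕1⊕1⊕1⊕0⊕0⊕0⊕1⊕1⊕1⊕0⊕1 = 0
s8 (pos 8,9,10,11,12,13,14,15,24,25,26,27,28,29,30,31): 1⊕0⊕0⊕1⊕0⊕1⊕1⊕1⊕0⊕0⊕1⊕0⊕1⊕1⊕0⊕1 = 1
s16 (pos 16,17,18,19,20,21,22,23,24,25,26,27,28,29,30,31): 1⊕0⊕0⊕0⊕0⊕0⊕0⊕1⊕0⊕0⊕1⊕0⊕1⊕1⊕0⊕1 = 0
Syndrome s16…s1 = 01011 → error at position 11.
Flip position 11: 0011000100101111000000100101101 → 0011000100001111000000100101101

0011000100001111000000100101101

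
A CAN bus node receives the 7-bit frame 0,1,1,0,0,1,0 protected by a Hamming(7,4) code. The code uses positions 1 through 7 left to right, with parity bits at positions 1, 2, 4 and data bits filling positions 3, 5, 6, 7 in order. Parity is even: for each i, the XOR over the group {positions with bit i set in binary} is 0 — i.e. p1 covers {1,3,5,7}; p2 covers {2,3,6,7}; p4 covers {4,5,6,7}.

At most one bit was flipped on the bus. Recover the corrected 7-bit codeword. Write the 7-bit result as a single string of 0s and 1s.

s1 (pos 1,3,5,7): 0⊕1⊕0⊕0 = 1
s2 (pos 2,3,6,7): 1⊕1⊕1⊕0 = 1
s4 (pos 4,5,6,7): 0⊕0⊕1⊕0 = 1
Syndrome s4…s1 = 111 → error at position 7.
Flip position 7: 0110010 → 0110011

0110011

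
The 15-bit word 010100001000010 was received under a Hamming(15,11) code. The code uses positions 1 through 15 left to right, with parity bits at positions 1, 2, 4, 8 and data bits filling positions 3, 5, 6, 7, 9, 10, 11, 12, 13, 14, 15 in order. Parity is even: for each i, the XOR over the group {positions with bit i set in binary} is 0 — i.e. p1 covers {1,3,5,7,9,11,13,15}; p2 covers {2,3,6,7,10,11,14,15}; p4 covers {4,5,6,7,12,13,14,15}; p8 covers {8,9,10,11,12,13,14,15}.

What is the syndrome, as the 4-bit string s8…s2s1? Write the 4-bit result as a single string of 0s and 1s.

0001

s1 (pos 1,3,5,7,9,11,13,15): 0⊕0⊕0⊕0⊕1⊕0⊕0⊕0 = 1
s2 (pos 2,3,6,7,10,11,14,15): 1⊕0⊕0⊕0⊕0⊕0⊕1⊕0 = 0
s4 (pos 4,5,6,7,12,13,14,15): 1⊕0⊕0⊕0⊕0⊕0⊕1⊕0 = 0
s8 (pos 8,9,10,11,12,13,14,15): 0⊕1⊕0⊕0⊕0⊕0⊕1⊕0 = 0
Syndrome s8…s1 = 0001 → error at position 1.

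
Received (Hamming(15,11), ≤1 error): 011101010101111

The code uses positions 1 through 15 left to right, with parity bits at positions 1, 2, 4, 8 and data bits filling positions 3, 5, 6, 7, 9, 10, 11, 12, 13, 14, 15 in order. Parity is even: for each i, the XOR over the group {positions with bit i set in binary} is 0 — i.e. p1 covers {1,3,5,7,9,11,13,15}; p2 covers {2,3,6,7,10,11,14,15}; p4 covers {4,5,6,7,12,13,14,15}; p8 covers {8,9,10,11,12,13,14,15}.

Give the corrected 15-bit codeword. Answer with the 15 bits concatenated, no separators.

s1 (pos 1,3,5,7,9,11,13,15): 0⊕1⊕0⊕0⊕0⊕0⊕1⊕1 = 1
s2 (pos 2,3,6,7,10,11,14,15): 1⊕1⊕1⊕0⊕1⊕0⊕1⊕1 = 0
s4 (pos 4,5,6,7,12,13,14,15): 1⊕0⊕1⊕0⊕1⊕1⊕1⊕1 = 0
s8 (pos 8,9,10,11,12,13,14,15): 1⊕0⊕1⊕0⊕1⊕1⊕1⊕1 = 0
Syndrome s8…s1 = 0001 → error at position 1.
Flip position 1: 011101010101111 → 111101010101111

111101010101111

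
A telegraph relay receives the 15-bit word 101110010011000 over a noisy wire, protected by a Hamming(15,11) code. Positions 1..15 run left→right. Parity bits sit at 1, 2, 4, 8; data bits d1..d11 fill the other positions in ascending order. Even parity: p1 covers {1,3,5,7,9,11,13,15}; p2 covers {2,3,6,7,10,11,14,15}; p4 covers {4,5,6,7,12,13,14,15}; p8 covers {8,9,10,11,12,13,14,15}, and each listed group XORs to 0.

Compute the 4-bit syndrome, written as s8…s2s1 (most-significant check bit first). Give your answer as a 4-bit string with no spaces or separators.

1100

s1 (pos 1,3,5,7,9,11,13,15): 1⊕1⊕1⊕0⊕0⊕1⊕0⊕0 = 0
s2 (pos 2,3,6,7,10,11,14,15): 0⊕1⊕0⊕0⊕0⊕1⊕0⊕0 = 0
s4 (pos 4,5,6,7,12,13,14,15): 1⊕1⊕0⊕0⊕1⊕0⊕0⊕0 = 1
s8 (pos 8,9,10,11,12,13,14,15): 1⊕0⊕0⊕1⊕1⊕0⊕0⊕0 = 1
Syndrome s8…s1 = 1100 → error at position 12.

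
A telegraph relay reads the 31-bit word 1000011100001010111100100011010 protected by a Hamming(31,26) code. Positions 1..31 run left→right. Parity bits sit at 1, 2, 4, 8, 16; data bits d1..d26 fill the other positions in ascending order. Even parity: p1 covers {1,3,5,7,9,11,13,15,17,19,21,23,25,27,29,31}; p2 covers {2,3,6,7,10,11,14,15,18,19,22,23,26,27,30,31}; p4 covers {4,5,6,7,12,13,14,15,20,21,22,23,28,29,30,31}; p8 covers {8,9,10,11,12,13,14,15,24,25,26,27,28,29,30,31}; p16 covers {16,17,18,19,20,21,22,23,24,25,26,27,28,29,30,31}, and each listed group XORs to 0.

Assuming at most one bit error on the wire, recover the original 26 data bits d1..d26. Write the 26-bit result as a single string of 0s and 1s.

s1 (pos 1,3,5,7,9,11,13,15,17,19,21,23,25,27,29,31): 1⊕0⊕0⊕1⊕0⊕0⊕1⊕1⊕1⊕1⊕0⊕1⊕0⊕1⊕0⊕0 = 0
s2 (pos 2,3,6,7,10,11,14,15,18,19,22,23,26,27,30,31): 0⊕0⊕1⊕1⊕0⊕0⊕0⊕1⊕1⊕1⊕0⊕1⊕0⊕1⊕1⊕0 = 0
s4 (pos 4,5,6,7,12,13,14,15,20,21,22,23,28,29,30,31): 0⊕0⊕1⊕1⊕0⊕1⊕0⊕1⊕1⊕0⊕0⊕1⊕1⊕0⊕1⊕0 = 0
s8 (pos 8,9,10,11,12,13,14,15,24,25,26,27,28,29,30,31): 1⊕0⊕0⊕0⊕0⊕1⊕0⊕1⊕0⊕0⊕0⊕1⊕1⊕0⊕1⊕0 = 0
s16 (pos 16,17,18,19,20,21,22,23,24,25,26,27,28,29,30,31): 0⊕1⊕1⊕1⊕1⊕0⊕0⊕1⊕0⊕0⊕0⊕1⊕1⊕0⊕1⊕0 = 0
Syndrome s16…s1 = 00000 → no error.
Read data bits from positions 3,5,6,7,9,10,11,12,13,14,15,17,18,19,20,21,22,23,24,25,26,27,28,29,30,31: 00110000101111100100011010

00110000101111100100011010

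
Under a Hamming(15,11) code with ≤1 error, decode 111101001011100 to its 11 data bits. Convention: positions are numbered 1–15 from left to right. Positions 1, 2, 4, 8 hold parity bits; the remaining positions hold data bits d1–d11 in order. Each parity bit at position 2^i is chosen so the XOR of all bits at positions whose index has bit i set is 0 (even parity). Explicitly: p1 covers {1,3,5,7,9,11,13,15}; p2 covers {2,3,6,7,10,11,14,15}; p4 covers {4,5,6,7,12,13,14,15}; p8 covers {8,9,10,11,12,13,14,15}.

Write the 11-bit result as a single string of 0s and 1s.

s1 (pos 1,3,5,7,9,11,13,15): 1⊕1⊕0⊕0⊕1⊕1⊕1⊕0 = 1
s2 (pos 2,3,6,7,10,11,14,15): 1⊕1⊕1⊕0⊕0⊕1⊕0⊕0 = 0
s4 (pos 4,5,6,7,12,13,14,15): 1⊕0⊕1⊕0⊕1⊕1⊕0⊕0 = 0
s8 (pos 8,9,10,11,12,13,14,15): 0⊕1⊕0⊕1⊕1⊕1⊕0⊕0 = 0
Syndrome s8…s1 = 0001 → error at position 1.
Flip position 1: 111101001011100 → 011101001011100
Read data bits from positions 3,5,6,7,9,10,11,12,13,14,15: 10101011100

10101011100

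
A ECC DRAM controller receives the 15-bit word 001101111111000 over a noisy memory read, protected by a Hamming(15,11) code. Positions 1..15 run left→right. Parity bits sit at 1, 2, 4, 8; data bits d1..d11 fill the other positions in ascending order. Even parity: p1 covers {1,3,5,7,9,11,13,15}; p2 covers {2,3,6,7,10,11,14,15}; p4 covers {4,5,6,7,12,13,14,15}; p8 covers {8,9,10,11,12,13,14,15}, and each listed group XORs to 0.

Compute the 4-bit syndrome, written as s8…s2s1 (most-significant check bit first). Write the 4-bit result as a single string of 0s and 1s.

s1 (pos 1,3,5,7,9,11,13,15): 0⊕1⊕0⊕1⊕1⊕1⊕0⊕0 = 0
s2 (pos 2,3,6,7,10,11,14,15): 0⊕1⊕1⊕1⊕1⊕1⊕0⊕0 = 1
s4 (pos 4,5,6,7,12,13,14,15): 1⊕0⊕1⊕1⊕1⊕0⊕0⊕0 = 0
s8 (pos 8,9,10,11,12,13,14,15): 1⊕1⊕1⊕1⊕1⊕0⊕0⊕0 = 1
Syndrome s8…s1 = 1010 → error at position 10.

1010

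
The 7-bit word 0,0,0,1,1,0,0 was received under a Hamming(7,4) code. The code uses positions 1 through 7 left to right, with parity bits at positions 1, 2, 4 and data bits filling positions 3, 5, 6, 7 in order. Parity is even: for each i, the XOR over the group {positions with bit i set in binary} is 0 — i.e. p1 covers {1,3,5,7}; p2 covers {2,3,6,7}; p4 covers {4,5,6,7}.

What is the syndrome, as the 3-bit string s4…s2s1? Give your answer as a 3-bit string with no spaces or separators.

s1 (pos 1,3,5,7): 0⊕0⊕1⊕0 = 1
s2 (pos 2,3,6,7): 0⊕0⊕0⊕0 = 0
s4 (pos 4,5,6,7): 1⊕1⊕0⊕0 = 0
Syndrome s4…s1 = 001 → error at position 1.

001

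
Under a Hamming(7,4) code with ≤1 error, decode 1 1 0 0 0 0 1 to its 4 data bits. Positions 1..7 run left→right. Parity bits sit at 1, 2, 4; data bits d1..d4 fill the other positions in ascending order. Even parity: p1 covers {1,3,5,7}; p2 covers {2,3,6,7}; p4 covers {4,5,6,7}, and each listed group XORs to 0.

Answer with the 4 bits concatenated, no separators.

0001

s1 (pos 1,3,5,7): 1⊕0⊕0⊕1 = 0
s2 (pos 2,3,6,7): 1⊕0⊕0⊕1 = 0
s4 (pos 4,5,6,7): 0⊕0⊕0⊕1 = 1
Syndrome s4…s1 = 100 → error at position 4.
Flip position 4: 1100001 → 1101001
Read data bits from positions 3,5,6,7: 0001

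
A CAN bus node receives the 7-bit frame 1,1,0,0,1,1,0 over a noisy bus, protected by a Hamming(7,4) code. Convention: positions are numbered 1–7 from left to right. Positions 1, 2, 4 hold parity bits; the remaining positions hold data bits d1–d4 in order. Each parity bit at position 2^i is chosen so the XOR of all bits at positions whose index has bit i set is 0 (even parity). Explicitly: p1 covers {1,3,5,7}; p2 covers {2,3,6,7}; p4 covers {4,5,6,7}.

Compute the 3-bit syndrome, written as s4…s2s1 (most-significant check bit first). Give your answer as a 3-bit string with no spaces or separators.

000

s1 (pos 1,3,5,7): 1⊕0⊕1⊕0 = 0
s2 (pos 2,3,6,7): 1⊕0⊕1⊕0 = 0
s4 (pos 4,5,6,7): 0⊕1⊕1⊕0 = 0
Syndrome s4…s1 = 000 → no error.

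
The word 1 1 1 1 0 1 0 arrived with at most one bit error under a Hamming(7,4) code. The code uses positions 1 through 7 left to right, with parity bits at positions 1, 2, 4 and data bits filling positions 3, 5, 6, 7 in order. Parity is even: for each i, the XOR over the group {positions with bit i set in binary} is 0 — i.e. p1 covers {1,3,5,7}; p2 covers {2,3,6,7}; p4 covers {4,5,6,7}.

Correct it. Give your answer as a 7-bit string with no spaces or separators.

1011010

s1 (pos 1,3,5,7): 1⊕1⊕0⊕0 = 0
s2 (pos 2,3,6,7): 1⊕1⊕1⊕0 = 1
s4 (pos 4,5,6,7): 1⊕0⊕1⊕0 = 0
Syndrome s4…s1 = 010 → error at position 2.
Flip position 2: 1111010 → 1011010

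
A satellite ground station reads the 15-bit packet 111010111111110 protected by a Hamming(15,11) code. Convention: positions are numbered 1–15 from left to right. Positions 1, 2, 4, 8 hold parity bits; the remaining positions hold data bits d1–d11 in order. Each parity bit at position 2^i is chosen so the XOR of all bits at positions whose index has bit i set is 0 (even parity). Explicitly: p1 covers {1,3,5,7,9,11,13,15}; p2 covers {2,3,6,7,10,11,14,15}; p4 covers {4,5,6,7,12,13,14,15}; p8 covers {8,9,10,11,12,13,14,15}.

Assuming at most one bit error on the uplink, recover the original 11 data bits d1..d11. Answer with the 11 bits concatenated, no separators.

s1 (pos 1,3,5,7,9,11,13,15): 1⊕1⊕1⊕1⊕1⊕1⊕1⊕0 = 1
s2 (pos 2,3,6,7,10,11,14,15): 1⊕1⊕0⊕1⊕1⊕1⊕1⊕0 = 0
s4 (pos 4,5,6,7,12,13,14,15): 0⊕1⊕0⊕1⊕1⊕1⊕1⊕0 = 1
s8 (pos 8,9,10,11,12,13,14,15): 1⊕1⊕1⊕1⊕1⊕1⊕1⊕0 = 1
Syndrome s8…s1 = 1101 → error at position 13.
Flip position 13: 111010111111110 → 111010111111010
Read data bits from positions 3,5,6,7,9,10,11,12,13,14,15: 11011111010

11011111010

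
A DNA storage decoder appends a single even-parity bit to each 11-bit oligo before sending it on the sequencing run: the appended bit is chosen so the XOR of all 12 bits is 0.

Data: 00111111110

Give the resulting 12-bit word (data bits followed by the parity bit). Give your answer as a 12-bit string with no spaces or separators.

001111111100

XOR of the 11 data bits: 0⊕0⊕1⊕1⊕1⊕1⊕1⊕1⊕1⊕1⊕0 = 0
Parity bit = 0 (so all 12 bits XOR to 0).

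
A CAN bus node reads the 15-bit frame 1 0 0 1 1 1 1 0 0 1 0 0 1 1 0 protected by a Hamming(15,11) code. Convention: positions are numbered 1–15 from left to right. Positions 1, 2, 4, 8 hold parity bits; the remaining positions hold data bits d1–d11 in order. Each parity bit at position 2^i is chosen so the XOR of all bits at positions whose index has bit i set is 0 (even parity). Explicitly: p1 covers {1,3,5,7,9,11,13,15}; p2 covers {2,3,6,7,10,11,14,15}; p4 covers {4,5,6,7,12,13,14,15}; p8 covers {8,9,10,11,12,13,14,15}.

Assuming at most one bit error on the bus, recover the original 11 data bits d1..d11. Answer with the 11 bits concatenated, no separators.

s1 (pos 1,3,5,7,9,11,13,15): 1⊕0⊕1⊕1⊕0⊕0⊕1⊕0 = 0
s2 (pos 2,3,6,7,10,11,14,15): 0⊕0⊕1⊕1⊕1⊕0⊕1⊕0 = 0
s4 (pos 4,5,6,7,12,13,14,15): 1⊕1⊕1⊕1⊕0⊕1⊕1⊕0 = 0
s8 (pos 8,9,10,11,12,13,14,15): 0⊕0⊕1⊕0⊕0⊕1⊕1⊕0 = 1
Syndrome s8…s1 = 1000 → error at position 8.
Flip position 8: 100111100100110 → 100111110100110
Read data bits from positions 3,5,6,7,9,10,11,12,13,14,15: 01110100110

01110100110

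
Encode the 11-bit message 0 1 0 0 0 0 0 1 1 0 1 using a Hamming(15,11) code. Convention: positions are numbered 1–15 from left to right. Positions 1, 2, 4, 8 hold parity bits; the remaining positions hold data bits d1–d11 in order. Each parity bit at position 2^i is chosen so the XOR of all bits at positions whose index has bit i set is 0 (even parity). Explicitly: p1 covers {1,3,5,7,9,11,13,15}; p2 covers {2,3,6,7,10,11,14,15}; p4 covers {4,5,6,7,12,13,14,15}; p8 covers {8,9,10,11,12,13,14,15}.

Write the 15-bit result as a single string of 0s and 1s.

110010010001101

Place data at non-parity positions: p1 p2 0 p4 1 0 0 p8 0 0 0 1 1 0 1
p1 (pos 1,3,5,7,9,11,13,15): XOR of data positions = 0⊕1⊕0⊕0⊕0⊕1⊕1 = 1
p2 (pos 2,3,6,7,10,11,14,15): XOR of data positions = 0⊕0⊕0⊕0⊕0⊕0⊕1 = 1
p4 (pos 4,5,6,7,12,13,14,15): XOR of data positions = 1⊕0⊕0⊕1⊕1⊕0⊕1 = 0
p8 (pos 8,9,10,11,12,13,14,15): XOR of data positions = 0⊕0⊕0⊕1⊕1⊕0⊕1 = 1
Codeword: 110010010001101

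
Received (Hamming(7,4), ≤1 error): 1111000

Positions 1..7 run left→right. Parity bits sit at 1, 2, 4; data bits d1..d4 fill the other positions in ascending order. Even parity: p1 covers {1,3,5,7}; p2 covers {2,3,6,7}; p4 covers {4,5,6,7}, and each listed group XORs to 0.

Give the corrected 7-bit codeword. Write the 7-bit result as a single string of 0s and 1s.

s1 (pos 1,3,5,7): 1⊕1⊕0⊕0 = 0
s2 (pos 2,3,6,7): 1⊕1⊕0⊕0 = 0
s4 (pos 4,5,6,7): 1⊕0⊕0⊕0 = 1
Syndrome s4…s1 = 100 → error at position 4.
Flip position 4: 1111000 → 1110000

1110000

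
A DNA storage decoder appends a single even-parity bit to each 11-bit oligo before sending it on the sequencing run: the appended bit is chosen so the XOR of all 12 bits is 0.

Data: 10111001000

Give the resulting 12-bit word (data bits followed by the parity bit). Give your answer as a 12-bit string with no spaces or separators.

XOR of the 11 data bits: 1⊕0⊕1⊕1⊕1⊕0⊕0⊕1⊕0⊕0⊕0 = 1
Parity bit = 1 (so all 12 bits XOR to 0).

101110010001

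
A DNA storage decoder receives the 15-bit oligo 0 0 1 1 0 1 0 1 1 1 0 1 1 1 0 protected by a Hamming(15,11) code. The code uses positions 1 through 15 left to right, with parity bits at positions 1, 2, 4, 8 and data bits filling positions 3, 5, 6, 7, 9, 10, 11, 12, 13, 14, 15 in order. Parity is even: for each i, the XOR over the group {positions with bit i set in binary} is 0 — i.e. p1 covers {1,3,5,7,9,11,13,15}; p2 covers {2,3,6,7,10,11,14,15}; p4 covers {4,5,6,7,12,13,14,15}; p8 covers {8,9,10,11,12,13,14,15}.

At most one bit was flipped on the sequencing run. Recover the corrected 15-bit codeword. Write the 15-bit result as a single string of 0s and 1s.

s1 (pos 1,3,5,7,9,11,13,15): 0⊕1⊕0⊕0⊕1⊕0⊕1⊕0 = 1
s2 (pos 2,3,6,7,10,11,14,15): 0⊕1⊕1⊕0⊕1⊕0⊕1⊕0 = 0
s4 (pos 4,5,6,7,12,13,14,15): 1⊕0⊕1⊕0⊕1⊕1⊕1⊕0 = 1
s8 (pos 8,9,10,11,12,13,14,15): 1⊕1⊕1⊕0⊕1⊕1⊕1⊕0 = 0
Syndrome s8…s1 = 0101 → error at position 5.
Flip position 5: 001101011101110 → 001111011101110

001111011101110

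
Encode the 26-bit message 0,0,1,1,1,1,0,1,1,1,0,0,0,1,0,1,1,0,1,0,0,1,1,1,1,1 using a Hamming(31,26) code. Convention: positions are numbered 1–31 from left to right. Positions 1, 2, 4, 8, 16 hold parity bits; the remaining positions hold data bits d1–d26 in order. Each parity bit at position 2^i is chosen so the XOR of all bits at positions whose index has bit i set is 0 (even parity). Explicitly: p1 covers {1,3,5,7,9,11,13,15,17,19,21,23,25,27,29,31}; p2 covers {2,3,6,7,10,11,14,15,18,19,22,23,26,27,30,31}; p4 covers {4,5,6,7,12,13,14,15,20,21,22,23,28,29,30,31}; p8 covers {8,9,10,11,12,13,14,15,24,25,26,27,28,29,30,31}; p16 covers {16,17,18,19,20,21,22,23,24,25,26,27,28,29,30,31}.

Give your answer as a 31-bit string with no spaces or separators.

0101011111011101001011010011111

Place data at non-parity positions: p1 p2 0 p4 0 1 1 p8 1 1 0 1 1 1 0 p16 0 0 1 0 1 1 0 1 0 0 1 1 1 1 1
p1 (pos 1,3,5,7,9,11,13,15,17,19,21,23,25,27,29,31): XOR of data positions = 0⊕0⊕1⊕1⊕0⊕1⊕0⊕0⊕1⊕1⊕0⊕0⊕1⊕1⊕1 = 0
p2 (pos 2,3,6,7,10,11,14,15,18,19,22,23,26,27,30,31): XOR of data positions = 0⊕1⊕1⊕1⊕0⊕1⊕0⊕0⊕1⊕1⊕0⊕0⊕1⊕1⊕1 = 1
p4 (pos 4,5,6,7,12,13,14,15,20,21,22,23,28,29,30,31): XOR of data positions = 0⊕1⊕1⊕1⊕1⊕1⊕0⊕0⊕1⊕1⊕0⊕1⊕1⊕1⊕1 = 1
p8 (pos 8,9,10,11,12,13,14,15,24,25,26,27,28,29,30,31): XOR of data positions = 1⊕1⊕0⊕1⊕1⊕1⊕0⊕1⊕0⊕0⊕1⊕1⊕1⊕1⊕1 = 1
p16 (pos 16,17,18,19,20,21,22,23,24,25,26,27,28,29,30,31): XOR of data positions = 0⊕0⊕1⊕0⊕1⊕1⊕0⊕1⊕0⊕0⊕1⊕1⊕1⊕1⊕1 = 1
Codeword: 0101011111011101001011010011111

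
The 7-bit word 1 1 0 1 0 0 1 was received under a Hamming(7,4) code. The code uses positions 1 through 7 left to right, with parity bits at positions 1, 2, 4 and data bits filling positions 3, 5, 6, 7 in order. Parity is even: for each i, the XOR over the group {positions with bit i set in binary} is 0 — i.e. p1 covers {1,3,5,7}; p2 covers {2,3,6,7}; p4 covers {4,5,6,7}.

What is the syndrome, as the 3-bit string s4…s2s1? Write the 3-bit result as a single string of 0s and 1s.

s1 (pos 1,3,5,7): 1⊕0⊕0⊕1 = 0
s2 (pos 2,3,6,7): 1⊕0⊕0⊕1 = 0
s4 (pos 4,5,6,7): 1⊕0⊕0⊕1 = 0
Syndrome s4…s1 = 000 → no error.

000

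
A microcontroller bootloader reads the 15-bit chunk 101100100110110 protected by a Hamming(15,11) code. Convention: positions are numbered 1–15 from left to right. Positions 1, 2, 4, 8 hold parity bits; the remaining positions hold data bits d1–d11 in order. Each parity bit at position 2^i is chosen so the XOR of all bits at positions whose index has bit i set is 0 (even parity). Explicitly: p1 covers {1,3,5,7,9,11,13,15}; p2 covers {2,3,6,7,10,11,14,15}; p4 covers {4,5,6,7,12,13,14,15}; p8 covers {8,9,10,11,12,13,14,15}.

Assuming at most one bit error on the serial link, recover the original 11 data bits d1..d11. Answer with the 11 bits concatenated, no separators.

s1 (pos 1,3,5,7,9,11,13,15): 1⊕1⊕0⊕1⊕0⊕1⊕1⊕0 = 1
s2 (pos 2,3,6,7,10,11,14,15): 0⊕1⊕0⊕1⊕1⊕1⊕1⊕0 = 1
s4 (pos 4,5,6,7,12,13,14,15): 1⊕0⊕0⊕1⊕0⊕1⊕1⊕0 = 0
s8 (pos 8,9,10,11,12,13,14,15): 0⊕0⊕1⊕1⊕0⊕1⊕1⊕0 = 0
Syndrome s8…s1 = 0011 → error at position 3.
Flip position 3: 101100100110110 → 100100100110110
Read data bits from positions 3,5,6,7,9,10,11,12,13,14,15: 00010110110

00010110110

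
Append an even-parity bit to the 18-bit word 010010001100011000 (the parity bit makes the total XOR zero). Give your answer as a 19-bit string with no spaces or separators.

XOR of the 18 data bits: 0⊕1⊕0⊕0⊕1⊕0⊕0⊕0⊕1⊕1⊕0⊕0⊕0⊕1⊕1⊕0⊕0⊕0 = 0
Parity bit = 0 (so all 19 bits XOR to 0).

0100100011000110000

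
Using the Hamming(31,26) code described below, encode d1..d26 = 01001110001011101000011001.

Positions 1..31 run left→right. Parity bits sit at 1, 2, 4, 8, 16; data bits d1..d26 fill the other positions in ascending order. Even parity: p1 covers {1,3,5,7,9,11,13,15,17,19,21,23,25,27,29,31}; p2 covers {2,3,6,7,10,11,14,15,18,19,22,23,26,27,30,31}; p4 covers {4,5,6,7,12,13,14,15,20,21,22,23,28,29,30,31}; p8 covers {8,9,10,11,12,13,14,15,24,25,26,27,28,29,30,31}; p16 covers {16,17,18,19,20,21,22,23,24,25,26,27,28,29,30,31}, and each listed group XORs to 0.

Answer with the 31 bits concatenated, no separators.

Place data at non-parity positions: p1 p2 0 p4 1 0 0 p8 1 1 1 0 0 0 1 p16 0 1 1 1 0 1 0 0 0 0 1 1 0 0 1
p1 (pos 1,3,5,7,9,11,13,15,17,19,21,23,25,27,29,31): XOR of data positions = 0⊕1⊕0⊕1⊕1⊕0⊕1⊕0⊕1⊕0⊕0⊕0⊕1⊕0⊕1 = 1
p2 (pos 2,3,6,7,10,11,14,15,18,19,22,23,26,27,30,31): XOR of data positions = 0⊕0⊕0⊕1⊕1⊕0⊕1⊕1⊕1⊕1⊕0⊕0⊕1⊕0⊕1 = 0
p4 (pos 4,5,6,7,12,13,14,15,20,21,22,23,28,29,30,31): XOR of data positions = 1⊕0⊕0⊕0⊕0⊕0⊕1⊕1⊕0⊕1⊕0⊕1⊕0⊕0⊕1 = 0
p8 (pos 8,9,10,11,12,13,14,15,24,25,26,27,28,29,30,31): XOR of data positions = 1⊕1⊕1⊕0⊕0⊕0⊕1⊕0⊕0⊕0⊕1⊕1⊕0⊕0⊕1 = 1
p16 (pos 16,17,18,19,20,21,22,23,24,25,26,27,28,29,30,31): XOR of data positions = 0⊕1⊕1⊕1⊕0⊕1⊕0⊕0⊕0⊕0⊕1⊕1⊕0⊕0⊕1 = 1
Codeword: 1000100111100011011101000011001

1000100111100011011101000011001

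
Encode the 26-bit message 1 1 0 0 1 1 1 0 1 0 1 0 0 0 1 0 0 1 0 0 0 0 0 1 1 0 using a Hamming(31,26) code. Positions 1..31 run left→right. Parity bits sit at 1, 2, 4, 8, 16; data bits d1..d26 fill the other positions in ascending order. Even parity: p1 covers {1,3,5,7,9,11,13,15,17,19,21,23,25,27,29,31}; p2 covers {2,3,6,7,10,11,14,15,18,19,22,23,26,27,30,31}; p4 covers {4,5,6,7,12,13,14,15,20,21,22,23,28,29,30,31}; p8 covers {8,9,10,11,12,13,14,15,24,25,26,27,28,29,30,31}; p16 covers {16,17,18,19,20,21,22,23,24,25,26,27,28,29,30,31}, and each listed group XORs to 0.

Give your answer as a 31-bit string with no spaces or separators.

0011100111101010000100100000110

Place data at non-parity positions: p1 p2 1 p4 1 0 0 p8 1 1 1 0 1 0 1 p16 0 0 0 1 0 0 1 0 0 0 0 0 1 1 0
p1 (pos 1,3,5,7,9,11,13,15,17,19,21,23,25,27,29,31): XOR of data positions = 1⊕1⊕0⊕1⊕1⊕1⊕1⊕0⊕0⊕0⊕1⊕0⊕0⊕1⊕0 = 0
p2 (pos 2,3,6,7,10,11,14,15,18,19,22,23,26,27,30,31): XOR of data positions = 1⊕0⊕0⊕1⊕1⊕0⊕1⊕0⊕0⊕0⊕1⊕0⊕0⊕1⊕0 = 0
p4 (pos 4,5,6,7,12,13,14,15,20,21,22,23,28,29,30,31): XOR of data positions = 1⊕0⊕0⊕0⊕1⊕0⊕1⊕1⊕0⊕0⊕1⊕0⊕1⊕1⊕0 = 1
p8 (pos 8,9,10,11,12,13,14,15,24,25,26,27,28,29,30,31): XOR of data positions = 1⊕1⊕1⊕0⊕1⊕0⊕1⊕0⊕0⊕0⊕0⊕0⊕1⊕1⊕0 = 1
p16 (pos 16,17,18,19,20,21,22,23,24,25,26,27,28,29,30,31): XOR of data positions = 0⊕0⊕0⊕1⊕0⊕0⊕1⊕0⊕0⊕0⊕0⊕0⊕1⊕1⊕0 = 0
Codeword: 0011100111101010000100100000110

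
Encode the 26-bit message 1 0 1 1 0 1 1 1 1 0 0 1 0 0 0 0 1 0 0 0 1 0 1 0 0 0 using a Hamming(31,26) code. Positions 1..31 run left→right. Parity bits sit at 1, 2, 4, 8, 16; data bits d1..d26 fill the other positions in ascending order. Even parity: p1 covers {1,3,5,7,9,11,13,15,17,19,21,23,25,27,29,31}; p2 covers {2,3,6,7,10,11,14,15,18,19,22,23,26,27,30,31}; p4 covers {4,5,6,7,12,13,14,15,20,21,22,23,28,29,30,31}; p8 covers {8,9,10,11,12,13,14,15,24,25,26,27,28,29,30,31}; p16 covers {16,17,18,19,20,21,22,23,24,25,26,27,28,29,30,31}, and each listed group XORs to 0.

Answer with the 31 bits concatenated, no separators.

Place data at non-parity positions: p1 p2 1 p4 0 1 1 p8 0 1 1 1 1 0 0 p16 1 0 0 0 0 1 0 0 0 1 0 1 0 0 0
p1 (pos 1,3,5,7,9,11,13,15,17,19,21,23,25,27,29,31): XOR of data positions = 1⊕0⊕1⊕0⊕1⊕1⊕0⊕1⊕0⊕0⊕0⊕0⊕0⊕0⊕0 = 1
p2 (pos 2,3,6,7,10,11,14,15,18,19,22,23,26,27,30,31): XOR of data positions = 1⊕1⊕1⊕1⊕1⊕0⊕0⊕0⊕0⊕1⊕0⊕1⊕0⊕0⊕0 = 1
p4 (pos 4,5,6,7,12,13,14,15,20,21,22,23,28,29,30,31): XOR of data positions = 0⊕1⊕1⊕1⊕1⊕0⊕0⊕0⊕0⊕1⊕0⊕1⊕0⊕0⊕0 = 0
p8 (pos 8,9,10,11,12,13,14,15,24,25,26,27,28,29,30,31): XOR of data positions = 0⊕1⊕1⊕1⊕1⊕0⊕0⊕0⊕0⊕1⊕0⊕1⊕0⊕0⊕0 = 0
p16 (pos 16,17,18,19,20,21,22,23,24,25,26,27,28,29,30,31): XOR of data positions = 1⊕0⊕0⊕0⊕0⊕1⊕0⊕0⊕0⊕1⊕0⊕1⊕0⊕0⊕0 = 0
Codeword: 1110011001111000100001000101000

1110011001111000100001000101000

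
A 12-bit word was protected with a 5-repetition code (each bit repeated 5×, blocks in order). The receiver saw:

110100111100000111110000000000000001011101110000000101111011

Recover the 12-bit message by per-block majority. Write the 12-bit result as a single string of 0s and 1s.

110100011011

Block 1 (11010): 3 ones → 1
Block 2 (01111): 4 ones → 1
Block 3 (00000): 0 ones → 0
Block 4 (11111): 5 ones → 1
Block 5 (00000): 0 ones → 0
Block 6 (00000): 0 ones → 0
Block 7 (00000): 0 ones → 0
Block 8 (10111): 4 ones → 1
Block 9 (01110): 3 ones → 1
Block 10 (00000): 0 ones → 0
Block 11 (01011): 3 ones → 1
Block 12 (11011): 4 ones → 1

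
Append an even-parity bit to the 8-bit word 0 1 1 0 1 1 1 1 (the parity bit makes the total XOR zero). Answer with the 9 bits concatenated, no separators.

XOR of the 8 data bits: 0⊕1⊕1⊕0⊕1⊕1⊕1⊕1 = 0
Parity bit = 0 (so all 9 bits XOR to 0).

011011110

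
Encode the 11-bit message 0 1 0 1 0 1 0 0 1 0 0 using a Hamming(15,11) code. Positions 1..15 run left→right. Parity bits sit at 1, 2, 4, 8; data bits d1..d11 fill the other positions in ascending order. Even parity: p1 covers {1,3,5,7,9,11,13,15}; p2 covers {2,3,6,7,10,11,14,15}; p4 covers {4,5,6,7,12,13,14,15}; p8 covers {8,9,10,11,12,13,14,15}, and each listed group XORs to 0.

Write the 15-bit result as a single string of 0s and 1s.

Place data at non-parity positions: p1 p2 0 p4 1 0 1 p8 0 1 0 0 1 0 0
p1 (pos 1,3,5,7,9,11,13,15): XOR of data positions = 0⊕1⊕1⊕0⊕0⊕1⊕0 = 1
p2 (pos 2,3,6,7,10,11,14,15): XOR of data positions = 0⊕0⊕1⊕1⊕0⊕0⊕0 = 0
p4 (pos 4,5,6,7,12,13,14,15): XOR of data positions = 1⊕0⊕1⊕0⊕1⊕0⊕0 = 1
p8 (pos 8,9,10,11,12,13,14,15): XOR of data positions = 0⊕1⊕0⊕0⊕1⊕0⊕0 = 0
Codeword: 100110100100100

100110100100100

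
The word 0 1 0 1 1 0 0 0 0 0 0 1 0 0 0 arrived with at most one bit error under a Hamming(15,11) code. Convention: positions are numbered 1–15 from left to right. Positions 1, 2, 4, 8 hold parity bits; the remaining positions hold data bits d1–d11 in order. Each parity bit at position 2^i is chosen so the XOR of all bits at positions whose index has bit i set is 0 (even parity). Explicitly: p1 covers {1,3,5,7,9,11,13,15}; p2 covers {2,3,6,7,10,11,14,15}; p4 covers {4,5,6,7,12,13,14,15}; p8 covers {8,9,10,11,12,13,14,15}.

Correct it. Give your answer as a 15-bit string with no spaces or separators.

010110000001001

s1 (pos 1,3,5,7,9,11,13,15): 0⊕0⊕1⊕0⊕0⊕0⊕0⊕0 = 1
s2 (pos 2,3,6,7,10,11,14,15): 1⊕0⊕0⊕0⊕0⊕0⊕0⊕0 = 1
s4 (pos 4,5,6,7,12,13,14,15): 1⊕1⊕0⊕0⊕1⊕0⊕0⊕0 = 1
s8 (pos 8,9,10,11,12,13,14,15): 0⊕0⊕0⊕0⊕1⊕0⊕0⊕0 = 1
Syndrome s8…s1 = 1111 → error at position 15.
Flip position 15: 010110000001000 → 010110000001001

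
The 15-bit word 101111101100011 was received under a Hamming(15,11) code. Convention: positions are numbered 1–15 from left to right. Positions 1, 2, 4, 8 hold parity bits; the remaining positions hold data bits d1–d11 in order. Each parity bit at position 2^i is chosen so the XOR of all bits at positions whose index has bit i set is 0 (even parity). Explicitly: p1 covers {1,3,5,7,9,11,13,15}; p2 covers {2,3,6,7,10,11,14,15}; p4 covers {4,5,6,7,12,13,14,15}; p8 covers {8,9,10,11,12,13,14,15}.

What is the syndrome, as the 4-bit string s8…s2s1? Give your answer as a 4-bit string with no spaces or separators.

0000

s1 (pos 1,3,5,7,9,11,13,15): 1⊕1⊕1⊕1⊕1⊕0⊕0⊕1 = 0
s2 (pos 2,3,6,7,10,11,14,15): 0⊕1⊕1⊕1⊕1⊕0⊕1⊕1 = 0
s4 (pos 4,5,6,7,12,13,14,15): 1⊕1⊕1⊕1⊕0⊕0⊕1⊕1 = 0
s8 (pos 8,9,10,11,12,13,14,15): 0⊕1⊕1⊕0⊕0⊕0⊕1⊕1 = 0
Syndrome s8…s1 = 0000 → no error.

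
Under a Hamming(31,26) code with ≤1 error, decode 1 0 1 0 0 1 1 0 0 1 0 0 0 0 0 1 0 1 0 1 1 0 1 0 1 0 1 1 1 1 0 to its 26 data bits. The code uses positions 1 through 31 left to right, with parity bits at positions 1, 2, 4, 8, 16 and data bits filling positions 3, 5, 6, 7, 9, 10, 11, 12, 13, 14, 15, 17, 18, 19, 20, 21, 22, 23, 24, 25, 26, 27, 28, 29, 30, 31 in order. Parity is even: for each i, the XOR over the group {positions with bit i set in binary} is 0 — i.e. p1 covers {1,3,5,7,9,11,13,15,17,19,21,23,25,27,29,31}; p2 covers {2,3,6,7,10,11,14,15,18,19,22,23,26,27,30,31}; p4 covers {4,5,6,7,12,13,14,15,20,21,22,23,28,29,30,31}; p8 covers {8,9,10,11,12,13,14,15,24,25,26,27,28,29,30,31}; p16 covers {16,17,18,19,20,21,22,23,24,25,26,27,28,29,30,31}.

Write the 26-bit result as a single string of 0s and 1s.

10110100000010110101011110

s1 (pos 1,3,5,7,9,11,13,15,17,19,21,23,25,27,29,31): 1⊕1⊕0⊕1⊕0⊕0⊕0⊕0⊕0⊕0⊕1⊕1⊕1⊕1⊕1⊕0 = 0
s2 (pos 2,3,6,7,10,11,14,15,18,19,22,23,26,27,30,31): 0⊕1⊕1⊕1⊕1⊕0⊕0⊕0⊕1⊕0⊕0⊕1⊕0⊕1⊕1⊕0 = 0
s4 (pos 4,5,6,7,12,13,14,15,20,21,22,23,28,29,30,31): 0⊕0⊕1⊕1⊕0⊕0⊕0⊕0⊕1⊕1⊕0⊕1⊕1⊕1⊕1⊕0 = 0
s8 (pos 8,9,10,11,12,13,14,15,24,25,26,27,28,29,30,31): 0⊕0⊕1⊕0⊕0⊕0⊕0⊕0⊕0⊕1⊕0⊕1⊕1⊕1⊕1⊕0 = 0
s16 (pos 16,17,18,19,20,21,22,23,24,25,26,27,28,29,30,31): 1⊕0⊕1⊕0⊕1⊕1⊕0⊕1⊕0⊕1⊕0⊕1⊕1⊕1⊕1⊕0 = 0
Syndrome s16…s1 = 00000 → no error.
Read data bits from positions 3,5,6,7,9,10,11,12,13,14,15,17,18,19,20,21,22,23,24,25,26,27,28,29,30,31: 10110100000010110101011110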